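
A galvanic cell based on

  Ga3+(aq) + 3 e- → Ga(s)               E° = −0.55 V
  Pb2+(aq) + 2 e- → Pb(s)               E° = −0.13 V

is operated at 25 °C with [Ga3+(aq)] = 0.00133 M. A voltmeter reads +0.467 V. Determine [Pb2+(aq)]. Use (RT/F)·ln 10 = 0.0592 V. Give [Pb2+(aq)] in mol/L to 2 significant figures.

0.47 M

With Pb²⁺/Pb at the cathode and Ga³⁺/Ga at the anode, E°cell = −0.13 − (−0.55) = +0.42 V (n = 6).
Rearranging E = E° − (0.0592/n)·log Q gives log Q = 6(+0.42 − (+0.467))/0.0592 = −4.764.
For 3 Pb2+(aq) + 2 Ga(s) → 3 Pb(s) + 2 Ga3+(aq), the reaction quotient is Q = [Ga3+(aq)]^2 / [Pb2+(aq)]^3.
Isolating [Pb2+(aq)] in Q = 10^{−4.764} yields log [Pb2+(aq)] = −0.329, i.e. 0.47 M.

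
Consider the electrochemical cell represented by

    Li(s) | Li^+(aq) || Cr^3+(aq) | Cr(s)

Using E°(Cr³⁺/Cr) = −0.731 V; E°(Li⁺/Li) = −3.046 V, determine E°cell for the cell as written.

+2.315 V

By convention the left-hand electrode in cell notation is the anode (oxidation) and the right-hand electrode is the cathode (reduction).
E°cell = E°(right) − E°(left) = −0.731 − (−3.046) = +2.315 V.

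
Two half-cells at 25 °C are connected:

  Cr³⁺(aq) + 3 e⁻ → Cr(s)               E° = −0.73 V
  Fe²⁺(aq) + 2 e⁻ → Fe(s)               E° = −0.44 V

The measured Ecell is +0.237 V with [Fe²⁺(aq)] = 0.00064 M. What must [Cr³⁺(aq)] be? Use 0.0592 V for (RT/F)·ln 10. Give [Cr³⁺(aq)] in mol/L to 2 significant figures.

0.0079 M

With Fe²⁺/Fe at the cathode and Cr³⁺/Cr at the anode, E°cell = −0.44 − (−0.73) = +0.29 V (n = 6).
Rearranging E = E° − (0.0592/n)·log Q gives log Q = 6(+0.29 − (+0.237))/0.0592 = 5.372.
Balancing electrons gives 3 Fe²⁺(aq) + 2 Cr(s) → 3 Fe(s) + 2 Cr³⁺(aq); thus Q = [Cr³⁺(aq)]^2 / [Fe²⁺(aq)]^3.
Isolating [Cr³⁺(aq)] in Q = 10^{5.372} yields log [Cr³⁺(aq)] = −2.105, i.e. 0.0079 M.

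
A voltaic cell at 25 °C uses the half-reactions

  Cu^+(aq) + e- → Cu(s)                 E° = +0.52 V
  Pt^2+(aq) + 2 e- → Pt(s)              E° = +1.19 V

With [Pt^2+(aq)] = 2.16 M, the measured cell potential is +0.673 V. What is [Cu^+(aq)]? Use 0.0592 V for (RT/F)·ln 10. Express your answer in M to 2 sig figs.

With Pt²⁺/Pt at the cathode and Cu⁺/Cu at the anode, E°cell = +1.19 − (+0.52) = +0.67 V (n = 2).
Since E = E° − (0.0592/n)·log Q, log Q = n(E° − E)/0.0592 = −0.101.
For Pt^2+(aq) + 2 Cu(s) → Pt(s) + 2 Cu^+(aq), the reaction quotient is Q = [Cu^+(aq)]^2 / [Pt^2+(aq)].
Solving for the unknown gives log [Cu^+(aq)] = 0.117, so [Cu^+(aq)] ≈ 1.3 M.

1.3 M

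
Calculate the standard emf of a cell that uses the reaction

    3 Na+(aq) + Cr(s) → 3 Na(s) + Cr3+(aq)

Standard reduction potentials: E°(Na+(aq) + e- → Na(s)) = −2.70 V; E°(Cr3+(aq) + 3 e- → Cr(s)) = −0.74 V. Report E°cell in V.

In the reaction as written, Na+(aq) is reduced (cathode) and Cr3+(aq) is produced by oxidation at the anode.
E°cell = E°(cathode) − E°(anode) = −2.70 − (−0.74) = −1.96 V.
The negative E°cell means the reaction is non-spontaneous in the direction written.

−1.96 V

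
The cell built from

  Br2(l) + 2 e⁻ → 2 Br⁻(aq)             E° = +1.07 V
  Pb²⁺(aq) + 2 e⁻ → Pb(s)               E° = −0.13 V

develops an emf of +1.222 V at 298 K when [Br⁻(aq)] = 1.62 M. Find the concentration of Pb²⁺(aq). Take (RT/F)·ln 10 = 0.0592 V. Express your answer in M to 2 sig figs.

0.069 M

With Br₂/Br⁻ at the cathode and Pb²⁺/Pb at the anode, E°cell = +1.07 − (−0.13) = +1.20 V (n = 2).
Since E = E° − (0.0592/n)·log Q, log Q = n(E° − E)/0.0592 = −0.743.
For Br2(l) + Pb(s) → 2 Br⁻(aq) + Pb²⁺(aq), the reaction quotient is Q = [Br⁻(aq)]^2·[Pb²⁺(aq)].
Isolating [Pb²⁺(aq)] in Q = 10^{−0.743} yields log [Pb²⁺(aq)] = −1.162, i.e. 0.069 M.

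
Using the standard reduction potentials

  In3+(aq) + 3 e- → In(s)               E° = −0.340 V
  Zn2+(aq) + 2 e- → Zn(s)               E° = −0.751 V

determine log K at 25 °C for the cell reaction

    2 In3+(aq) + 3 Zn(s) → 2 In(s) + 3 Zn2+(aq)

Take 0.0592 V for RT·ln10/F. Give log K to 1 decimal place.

log K = 41.7

The In³⁺/In couple is reduced (cathode); E°cell = −0.340 − (−0.751) = +0.411 V with n = 6.
At equilibrium E = 0, so log K = nE°cell / 0.0592 = (6)(+0.411) / 0.0592 = 41.7.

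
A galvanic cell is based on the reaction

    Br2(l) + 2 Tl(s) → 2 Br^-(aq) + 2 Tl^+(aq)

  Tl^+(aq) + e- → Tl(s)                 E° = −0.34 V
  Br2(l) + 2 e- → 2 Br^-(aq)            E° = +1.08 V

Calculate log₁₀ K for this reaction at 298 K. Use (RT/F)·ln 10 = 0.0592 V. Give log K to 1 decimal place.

The Br₂/Br⁻ couple is reduced (cathode); E°cell = +1.08 − (−0.34) = +1.42 V with n = 2.
At equilibrium E = 0, so log K = nE°cell / 0.0592 = (2)(+1.42) / 0.0592 = 48.0.

log K = 48.0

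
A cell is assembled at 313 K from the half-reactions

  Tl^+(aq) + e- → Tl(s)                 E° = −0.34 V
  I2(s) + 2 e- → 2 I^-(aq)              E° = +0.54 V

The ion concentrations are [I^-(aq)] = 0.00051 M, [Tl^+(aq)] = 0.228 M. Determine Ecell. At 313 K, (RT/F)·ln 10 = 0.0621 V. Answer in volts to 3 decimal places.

Since E°(I₂/I⁻) > E°(Tl⁺/Tl), I₂/I⁻ serves as the cathode.
E°cell = +0.54 − (−0.34) = +0.88 V, with n = 2 electrons transferred.
The balanced reaction is I2(s) + 2 Tl(s) → 2 I^-(aq) + 2 Tl^+(aq), so Q = [I^-(aq)]^2·[Tl^+(aq)]^2 = 1.35×10^−8 and log Q = −7.869.
Applying E = E° − (RT ln10/nF)·log Q gives +0.88 − (0.0621/2)(−7.869) = +1.124 V.

+1.124 V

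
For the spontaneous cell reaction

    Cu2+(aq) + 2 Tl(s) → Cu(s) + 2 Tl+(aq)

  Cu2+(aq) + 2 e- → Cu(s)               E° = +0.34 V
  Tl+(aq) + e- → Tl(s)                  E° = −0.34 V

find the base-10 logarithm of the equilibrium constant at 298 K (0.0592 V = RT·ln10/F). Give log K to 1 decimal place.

log K = 23.0

The Cu²⁺/Cu couple is reduced (cathode); E°cell = +0.34 − (−0.34) = +0.68 V with n = 2.
At equilibrium E = 0, so log K = nE°cell / 0.0592 = (2)(+0.68) / 0.0592 = 23.0.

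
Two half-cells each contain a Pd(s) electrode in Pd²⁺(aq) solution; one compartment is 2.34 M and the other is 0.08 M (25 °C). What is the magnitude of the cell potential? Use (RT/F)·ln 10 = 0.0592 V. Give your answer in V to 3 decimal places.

0.043 V

For a concentration cell E°cell = 0, since both electrodes use the same couple.
The compartment with the higher Pd²⁺(aq) concentration (2.34 M) acts as the cathode; ions are reduced there and produced at the dilute (0.08 M) anode.
With n = 2, Ecell = −(0.0592/2)·log([dilute]/[conc]) = −(0.0592/2)·log(0.08/2.34) = +0.043 V.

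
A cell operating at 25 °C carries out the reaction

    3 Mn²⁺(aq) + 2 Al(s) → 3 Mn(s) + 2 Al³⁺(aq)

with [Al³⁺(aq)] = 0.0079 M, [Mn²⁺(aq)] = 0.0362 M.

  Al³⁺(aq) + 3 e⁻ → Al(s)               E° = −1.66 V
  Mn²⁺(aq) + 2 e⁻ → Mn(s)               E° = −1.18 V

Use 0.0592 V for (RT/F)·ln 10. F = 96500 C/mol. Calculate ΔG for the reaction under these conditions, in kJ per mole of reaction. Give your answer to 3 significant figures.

−277 kJ/mol

The standard cell potential is −1.18 − (−1.66) = +0.48 V, with n = 6 electrons in the balanced equation.
Here Q = [Al³⁺(aq)]^2 / [Mn²⁺(aq)]^3 = 1.32 (log Q = 0.119), giving E = +0.48 − (0.0592/6)·(0.119) = +0.4788 V.
ΔG = −nFE = −(6)(96500)(+0.4788) J/mol = −277 kJ/mol.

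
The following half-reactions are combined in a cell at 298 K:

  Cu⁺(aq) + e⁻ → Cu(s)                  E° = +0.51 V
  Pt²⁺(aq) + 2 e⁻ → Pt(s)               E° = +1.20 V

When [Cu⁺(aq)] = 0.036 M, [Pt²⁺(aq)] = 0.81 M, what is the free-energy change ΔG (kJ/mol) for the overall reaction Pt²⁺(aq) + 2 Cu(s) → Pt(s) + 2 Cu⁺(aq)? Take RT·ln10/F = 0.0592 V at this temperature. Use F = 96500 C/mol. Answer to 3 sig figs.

−149 kJ/mol

With Pt²⁺/Pt reduced at the cathode, E°cell = +1.20 − (+0.51) = +0.69 V and n = 2.
Q = [Cu⁺(aq)]^2 / [Pt²⁺(aq)] = 0.0016, so log Q = −2.796 and E = +0.69 − (0.0592/2)(−2.796) = +0.7728 V.
Then ΔG = −nFE = −2 × 96500 × +0.7728 J/mol = −149 kJ/mol.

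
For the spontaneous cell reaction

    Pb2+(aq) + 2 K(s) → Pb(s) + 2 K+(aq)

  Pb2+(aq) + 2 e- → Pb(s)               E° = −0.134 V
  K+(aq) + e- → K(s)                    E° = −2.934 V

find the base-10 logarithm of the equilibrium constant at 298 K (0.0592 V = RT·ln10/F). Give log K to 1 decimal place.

log K = 94.6

The Pb²⁺/Pb couple is reduced (cathode); E°cell = −0.134 − (−2.934) = +2.800 V with n = 2.
At equilibrium E = 0, so log K = nE°cell / 0.0592 = (2)(+2.800) / 0.0592 = 94.6.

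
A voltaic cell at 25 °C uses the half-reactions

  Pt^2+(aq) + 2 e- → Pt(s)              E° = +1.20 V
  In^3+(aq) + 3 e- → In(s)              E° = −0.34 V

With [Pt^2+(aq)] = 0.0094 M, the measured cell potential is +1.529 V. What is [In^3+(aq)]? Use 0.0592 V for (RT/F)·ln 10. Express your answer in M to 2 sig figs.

The Pt²⁺/Pt couple has the larger reduction potential, so it is the cathode: E°cell = +1.20 − (−0.34) = +1.54 V and n = 6.
Since E = E° − (0.0592/n)·log Q, log Q = n(E° − E)/0.0592 = 1.115.
Balancing electrons gives 3 Pt^2+(aq) + 2 In(s) → 3 Pt(s) + 2 In^3+(aq); thus Q = [In^3+(aq)]^2 / [Pt^2+(aq)]^3.
Substituting the known concentrations and solving, log [In^3+(aq)] = −2.483 and [In^3+(aq)] = 0.0033 M.

0.0033 M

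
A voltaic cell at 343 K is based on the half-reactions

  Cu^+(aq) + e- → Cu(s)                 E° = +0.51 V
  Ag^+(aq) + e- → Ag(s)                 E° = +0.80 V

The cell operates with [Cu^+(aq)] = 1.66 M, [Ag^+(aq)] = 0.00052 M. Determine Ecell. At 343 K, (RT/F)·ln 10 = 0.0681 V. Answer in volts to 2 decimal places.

Ag⁺/Ag is reduced (cathode, E° = +0.80 V) and Cu⁺/Cu is oxidized (anode).
E°cell = E°cat − E°an = +0.80 − (+0.51) = +0.29 V; n = 1.
For the overall reaction Ag^+(aq) + Cu(s) → Ag(s) + Cu^+(aq), Q = [Cu^+(aq)] / [Ag^+(aq)] = 3.19×10^3, giving log Q = 3.504.
Applying E = E° − (RT ln10/nF)·log Q gives +0.29 − (0.0681/1)(3.504) = +0.05 V.

+0.05 V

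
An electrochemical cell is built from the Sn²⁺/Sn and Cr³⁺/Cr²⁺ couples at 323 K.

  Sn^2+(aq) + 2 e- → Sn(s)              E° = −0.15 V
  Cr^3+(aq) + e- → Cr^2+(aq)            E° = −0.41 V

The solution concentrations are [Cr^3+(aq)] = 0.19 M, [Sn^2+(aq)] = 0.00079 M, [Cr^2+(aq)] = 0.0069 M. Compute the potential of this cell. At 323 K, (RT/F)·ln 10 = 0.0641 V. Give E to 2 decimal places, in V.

Sn²⁺/Sn is reduced (cathode, E° = −0.15 V) and Cr³⁺/Cr²⁺ is oxidized (anode).
The standard potential is −0.15 − (−0.41) = +0.26 V and the balanced reaction transfers n = 2 electrons.
The balanced reaction is Sn^2+(aq) + 2 Cr^2+(aq) → Sn(s) + 2 Cr^3+(aq), so Q = [Cr^3+(aq)]^2 / ([Sn^2+(aq)]·[Cr^2+(aq)]^2) = 9.6×10^5 and log Q = 5.982.
By the Nernst equation, E = +0.26 − (0.0641/2)·(5.982) = +0.07 V.

+0.07 V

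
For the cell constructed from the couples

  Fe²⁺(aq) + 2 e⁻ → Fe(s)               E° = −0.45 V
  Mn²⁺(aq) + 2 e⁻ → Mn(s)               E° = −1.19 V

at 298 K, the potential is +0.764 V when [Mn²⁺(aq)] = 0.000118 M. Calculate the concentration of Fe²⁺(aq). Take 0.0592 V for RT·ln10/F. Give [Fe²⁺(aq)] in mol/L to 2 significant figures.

The Fe²⁺/Fe couple has the larger reduction potential, so it is the cathode: E°cell = −0.45 − (−1.19) = +0.74 V and n = 2.
From the Nernst equation, log Q = n(E° − E)/0.0592 = 2·(+0.74 − (+0.764))/0.0592 = −0.811.
For Fe²⁺(aq) + Mn(s) → Fe(s) + Mn²⁺(aq), the reaction quotient is Q = [Mn²⁺(aq)] / [Fe²⁺(aq)].
Isolating [Fe²⁺(aq)] in Q = 10^{−0.811} yields log [Fe²⁺(aq)] = −3.117, i.e. 0.00076 M.

0.00076 M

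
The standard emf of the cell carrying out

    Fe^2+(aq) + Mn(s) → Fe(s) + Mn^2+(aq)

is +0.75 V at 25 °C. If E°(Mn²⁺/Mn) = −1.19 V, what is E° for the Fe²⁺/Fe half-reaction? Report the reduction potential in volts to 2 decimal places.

In the reaction as written the Fe²⁺/Fe couple is reduced (cathode) and Mn²⁺/Mn is oxidized (anode), so E°cell = E°(Fe²⁺/Fe) − E°(Mn²⁺/Mn).
E°(Fe²⁺/Fe) = E°cell + E°(anode) = +0.75 + (−1.19) = −0.44 V.

−0.44 V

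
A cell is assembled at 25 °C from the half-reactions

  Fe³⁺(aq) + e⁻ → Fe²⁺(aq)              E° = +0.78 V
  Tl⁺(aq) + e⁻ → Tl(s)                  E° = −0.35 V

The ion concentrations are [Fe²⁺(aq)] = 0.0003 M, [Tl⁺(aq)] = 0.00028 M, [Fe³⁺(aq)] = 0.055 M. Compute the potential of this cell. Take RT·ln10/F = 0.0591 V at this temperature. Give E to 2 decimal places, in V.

The Fe³⁺/Fe²⁺ couple has the more positive E°, so it is the cathode; Tl⁺/Tl is the anode.
E°cell = E°cat − E°an = +0.78 − (−0.35) = +1.13 V; n = 1.
The balanced reaction is Fe³⁺(aq) + Tl(s) → Fe²⁺(aq) + Tl⁺(aq), so Q = ([Fe²⁺(aq)]·[Tl⁺(aq)]) / [Fe³⁺(aq)] = 1.53×10^−6 and log Q = −5.816.
E = E° − (0.0591/n)·log Q = +1.13 − (0.0591/1)(−5.816) = +1.47 V.

+1.47 V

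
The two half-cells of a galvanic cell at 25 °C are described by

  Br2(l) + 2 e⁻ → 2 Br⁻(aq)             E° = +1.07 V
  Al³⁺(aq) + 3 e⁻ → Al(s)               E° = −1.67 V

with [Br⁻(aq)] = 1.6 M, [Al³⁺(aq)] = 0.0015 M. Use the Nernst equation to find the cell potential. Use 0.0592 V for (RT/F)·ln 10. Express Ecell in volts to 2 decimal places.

+2.78 V

Br₂/Br⁻ is reduced (cathode, E° = +1.07 V) and Al³⁺/Al is oxidized (anode).
E°cell = E°cat − E°an = +1.07 − (−1.67) = +2.74 V; n = 6.
Balancing gives 3 Br2(l) + 2 Al(s) → 6 Br⁻(aq) + 2 Al³⁺(aq); hence Q = [Br⁻(aq)]^6·[Al³⁺(aq)]^2 = 3.77×10^−5 (log Q = −4.423).
E = E° − (0.0592/n)·log Q = +2.74 − (0.0592/6)(−4.423) = +2.78 V.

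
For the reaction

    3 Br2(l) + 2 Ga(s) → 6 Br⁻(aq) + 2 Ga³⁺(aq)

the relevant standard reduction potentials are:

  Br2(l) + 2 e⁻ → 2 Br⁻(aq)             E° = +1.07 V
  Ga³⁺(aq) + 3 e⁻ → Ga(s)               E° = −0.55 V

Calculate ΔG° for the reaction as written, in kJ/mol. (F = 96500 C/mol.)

In the reaction as written Br2(l) is reduced, so the Br₂/Br⁻ couple is the cathode and Ga³⁺/Ga is the anode.
E°cell = +1.07 − (−0.55) = +1.62 V; balancing electrons gives n = 6.
ΔG° = −nFE°cell = −(6)(96500)(+1.62) J/mol = −938 kJ/mol.

−938 kJ/mol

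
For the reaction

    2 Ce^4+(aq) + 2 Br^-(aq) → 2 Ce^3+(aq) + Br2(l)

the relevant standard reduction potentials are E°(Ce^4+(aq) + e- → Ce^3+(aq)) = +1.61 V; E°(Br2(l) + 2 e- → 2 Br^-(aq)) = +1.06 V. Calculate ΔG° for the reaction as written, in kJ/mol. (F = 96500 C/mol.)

In the reaction as written Ce^4+(aq) is reduced, so the Ce⁴⁺/Ce³⁺ couple is the cathode and Br₂/Br⁻ is the anode.
E°cell = +1.61 − (+1.06) = +0.55 V; balancing electrons gives n = 2.
ΔG° = −nFE°cell = −(2)(96500)(+0.55) J/mol = −106 kJ/mol.

−106 kJ/mol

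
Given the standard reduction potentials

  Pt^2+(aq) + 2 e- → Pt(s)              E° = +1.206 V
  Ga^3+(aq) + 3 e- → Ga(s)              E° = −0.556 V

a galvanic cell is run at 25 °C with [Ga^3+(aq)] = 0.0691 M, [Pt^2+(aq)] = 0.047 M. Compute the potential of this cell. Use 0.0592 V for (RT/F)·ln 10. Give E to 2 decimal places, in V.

+1.75 V

Since E°(Pt²⁺/Pt) > E°(Ga³⁺/Ga), Pt²⁺/Pt serves as the cathode.
E°cell = +1.206 − (−0.556) = +1.762 V, with n = 6 electrons transferred.
The balanced reaction is 3 Pt^2+(aq) + 2 Ga(s) → 3 Pt(s) + 2 Ga^3+(aq), so Q = [Ga^3+(aq)]^2 / [Pt^2+(aq)]^3 = 46 and log Q = 1.663.
By the Nernst equation, E = +1.762 − (0.0592/6)·(1.663) = +1.75 V.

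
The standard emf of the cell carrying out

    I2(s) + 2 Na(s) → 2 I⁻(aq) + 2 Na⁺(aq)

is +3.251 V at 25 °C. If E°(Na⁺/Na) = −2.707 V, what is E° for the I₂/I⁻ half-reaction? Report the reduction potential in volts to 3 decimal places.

+0.544 V

In the reaction as written the I₂/I⁻ couple is reduced (cathode) and Na⁺/Na is oxidized (anode), so E°cell = E°(I₂/I⁻) − E°(Na⁺/Na).
E°(I₂/I⁻) = E°cell + E°(anode) = +3.251 + (−2.707) = +0.544 V.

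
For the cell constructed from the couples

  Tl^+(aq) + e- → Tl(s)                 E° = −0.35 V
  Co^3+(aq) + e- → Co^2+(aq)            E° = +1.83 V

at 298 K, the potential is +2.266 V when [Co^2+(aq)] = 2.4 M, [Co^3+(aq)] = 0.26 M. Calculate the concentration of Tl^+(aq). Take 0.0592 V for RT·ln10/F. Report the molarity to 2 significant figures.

0.0038 M

Co³⁺/Co²⁺ is the cathode (higher E°); E°cell = +1.83 − (−0.35) = +2.18 V with n = 1.
Since E = E° − (0.0592/n)·log Q, log Q = n(E° − E)/0.0592 = −1.453.
For Co^3+(aq) + Tl(s) → Co^2+(aq) + Tl^+(aq), the reaction quotient is Q = ([Co^2+(aq)]·[Tl^+(aq)]) / [Co^3+(aq)].
Isolating [Tl^+(aq)] in Q = 10^{−1.453} yields log [Tl^+(aq)] = −2.418, i.e. 0.0038 M.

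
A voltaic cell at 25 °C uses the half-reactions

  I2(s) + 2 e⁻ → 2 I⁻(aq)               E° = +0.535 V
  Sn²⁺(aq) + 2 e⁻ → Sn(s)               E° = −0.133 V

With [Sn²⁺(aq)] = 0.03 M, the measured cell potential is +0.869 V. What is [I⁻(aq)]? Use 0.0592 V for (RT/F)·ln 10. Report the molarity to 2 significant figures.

0.0023 M

The I₂/I⁻ couple has the larger reduction potential, so it is the cathode: E°cell = +0.535 − (−0.133) = +0.668 V and n = 2.
Rearranging E = E° − (0.0592/n)·log Q gives log Q = 2(+0.668 − (+0.869))/0.0592 = −6.791.
Balancing electrons gives I2(s) + Sn(s) → 2 I⁻(aq) + Sn²⁺(aq); thus Q = [I⁻(aq)]^2·[Sn²⁺(aq)].
Isolating [I⁻(aq)] in Q = 10^{−6.791} yields log [I⁻(aq)] = −2.634, i.e. 0.0023 M.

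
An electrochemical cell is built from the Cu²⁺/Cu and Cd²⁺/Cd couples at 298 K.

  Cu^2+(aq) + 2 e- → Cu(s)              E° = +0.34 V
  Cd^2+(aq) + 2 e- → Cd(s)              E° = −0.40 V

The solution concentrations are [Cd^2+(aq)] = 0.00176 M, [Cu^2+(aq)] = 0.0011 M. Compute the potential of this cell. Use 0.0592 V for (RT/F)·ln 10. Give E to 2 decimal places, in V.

+0.73 V

The Cu²⁺/Cu couple has the more positive E°, so it is the cathode; Cd²⁺/Cd is the anode.
E°cell = E°cat − E°an = +0.34 − (−0.40) = +0.74 V; n = 2.
For the overall reaction Cu^2+(aq) + Cd(s) → Cu(s) + Cd^2+(aq), Q = [Cd^2+(aq)] / [Cu^2+(aq)] = 1.6, giving log Q = 0.204.
Applying E = E° − (RT ln10/nF)·log Q gives +0.74 − (0.0592/2)(0.204) = +0.73 V.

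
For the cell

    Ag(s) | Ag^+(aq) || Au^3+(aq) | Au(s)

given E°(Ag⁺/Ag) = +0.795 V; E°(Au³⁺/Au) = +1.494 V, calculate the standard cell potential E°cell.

+0.699 V

By convention the left-hand electrode in cell notation is the anode (oxidation) and the right-hand electrode is the cathode (reduction).
E°cell = E°(right) − E°(left) = +1.494 − (+0.795) = +0.699 V.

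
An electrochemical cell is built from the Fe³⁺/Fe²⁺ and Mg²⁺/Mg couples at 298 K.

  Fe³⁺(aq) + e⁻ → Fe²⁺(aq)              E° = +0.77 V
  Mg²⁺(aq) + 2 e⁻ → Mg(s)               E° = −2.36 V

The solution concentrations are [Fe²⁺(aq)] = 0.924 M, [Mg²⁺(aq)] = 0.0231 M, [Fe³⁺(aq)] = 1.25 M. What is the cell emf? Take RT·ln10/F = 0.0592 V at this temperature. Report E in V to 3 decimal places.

Fe³⁺/Fe²⁺ is reduced (cathode, E° = +0.77 V) and Mg²⁺/Mg is oxidized (anode).
E°cell = E°cat − E°an = +0.77 − (−2.36) = +3.13 V; n = 2.
Balancing gives 2 Fe³⁺(aq) + Mg(s) → 2 Fe²⁺(aq) + Mg²⁺(aq); hence Q = ([Fe²⁺(aq)]^2·[Mg²⁺(aq)]) / [Fe³⁺(aq)]^2 = 0.0126 (log Q = −1.899).
Applying E = E° − (RT ln10/nF)·log Q gives +3.13 − (0.0592/2)(−1.899) = +3.186 V.

+3.186 V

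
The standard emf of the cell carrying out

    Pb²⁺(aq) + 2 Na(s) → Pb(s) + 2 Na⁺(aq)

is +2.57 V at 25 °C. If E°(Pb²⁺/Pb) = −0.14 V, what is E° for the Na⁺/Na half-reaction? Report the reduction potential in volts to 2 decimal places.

In the reaction as written the Pb²⁺/Pb couple is reduced (cathode) and Na⁺/Na is oxidized (anode), so E°cell = E°(Pb²⁺/Pb) − E°(Na⁺/Na).
E°(Na⁺/Na) = E°(cathode) − E°cell = −0.14 − (+2.57) = −2.71 V.

−2.71 V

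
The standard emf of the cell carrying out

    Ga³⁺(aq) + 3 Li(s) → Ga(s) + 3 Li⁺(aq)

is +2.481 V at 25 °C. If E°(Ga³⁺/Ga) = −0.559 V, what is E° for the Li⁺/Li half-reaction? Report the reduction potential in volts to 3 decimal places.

In the reaction as written the Ga³⁺/Ga couple is reduced (cathode) and Li⁺/Li is oxidized (anode), so E°cell = E°(Ga³⁺/Ga) − E°(Li⁺/Li).
E°(Li⁺/Li) = E°(cathode) − E°cell = −0.559 − (+2.481) = −3.040 V.

−3.040 V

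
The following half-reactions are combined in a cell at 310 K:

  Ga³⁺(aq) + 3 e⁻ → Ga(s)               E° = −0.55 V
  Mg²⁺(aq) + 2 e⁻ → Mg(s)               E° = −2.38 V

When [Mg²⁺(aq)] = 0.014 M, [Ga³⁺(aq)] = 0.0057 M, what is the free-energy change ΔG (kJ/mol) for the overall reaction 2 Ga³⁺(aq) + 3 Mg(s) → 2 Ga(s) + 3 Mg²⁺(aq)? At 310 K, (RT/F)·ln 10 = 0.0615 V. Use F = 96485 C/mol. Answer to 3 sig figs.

E°cell = −0.55 − (−2.38) = +1.83 V; the balanced reaction transfers n = 6 electrons.
Q = [Mg²⁺(aq)]^3 / [Ga³⁺(aq)]^2 = 0.0845, so log Q = −1.073 and E = +1.83 − (0.0615/6)(−1.073) = +1.8410 V.
Then ΔG = −nFE = −6 × 96485 × +1.8410 J/mol = −1070 kJ/mol.

−1070 kJ/mol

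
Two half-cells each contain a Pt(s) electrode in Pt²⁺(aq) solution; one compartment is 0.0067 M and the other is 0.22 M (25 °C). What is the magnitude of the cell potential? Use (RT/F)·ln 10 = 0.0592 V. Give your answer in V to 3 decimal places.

0.045 V

For a concentration cell E°cell = 0, since both electrodes use the same couple.
The compartment with the higher Pt²⁺(aq) concentration (0.22 M) acts as the cathode; ions are reduced there and produced at the dilute (0.0067 M) anode.
With n = 2, Ecell = −(0.0592/2)·log([dilute]/[conc]) = −(0.0592/2)·log(0.0067/0.22) = +0.045 V.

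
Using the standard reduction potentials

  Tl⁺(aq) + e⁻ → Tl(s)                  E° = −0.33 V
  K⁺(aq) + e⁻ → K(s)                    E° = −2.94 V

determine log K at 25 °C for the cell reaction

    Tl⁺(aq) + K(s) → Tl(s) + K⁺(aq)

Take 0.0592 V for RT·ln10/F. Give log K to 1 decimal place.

The Tl⁺/Tl couple is reduced (cathode); E°cell = −0.33 − (−2.94) = +2.61 V with n = 1.
At equilibrium E = 0, so log K = nE°cell / 0.0592 = (1)(+2.61) / 0.0592 = 44.1.

log K = 44.1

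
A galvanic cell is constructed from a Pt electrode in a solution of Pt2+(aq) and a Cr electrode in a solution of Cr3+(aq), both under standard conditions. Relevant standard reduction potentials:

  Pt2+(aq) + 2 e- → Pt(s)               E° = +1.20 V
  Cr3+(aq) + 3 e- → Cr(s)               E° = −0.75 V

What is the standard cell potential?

+1.95 V

Of the two couples in this cell, the one with the more positive reduction potential is reduced at the cathode: here that is Pt²⁺/Pt (+1.20 V); Cr³⁺/Cr (−0.75 V) is the anode.
E°cell = E°(cathode) − E°(anode) = +1.20 − (−0.75) = +1.95 V.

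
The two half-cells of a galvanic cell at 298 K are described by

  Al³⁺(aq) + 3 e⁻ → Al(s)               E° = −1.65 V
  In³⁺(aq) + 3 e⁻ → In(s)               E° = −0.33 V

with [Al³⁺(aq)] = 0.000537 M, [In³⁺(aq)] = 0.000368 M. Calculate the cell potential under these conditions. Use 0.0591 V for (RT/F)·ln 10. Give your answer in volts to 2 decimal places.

Since E°(In³⁺/In) > E°(Al³⁺/Al), In³⁺/In serves as the cathode.
The standard potential is −0.33 − (−1.65) = +1.32 V and the balanced reaction transfers n = 3 electrons.
The balanced reaction is In³⁺(aq) + Al(s) → In(s) + Al³⁺(aq), so Q = [Al³⁺(aq)] / [In³⁺(aq)] = 1.46 and log Q = 0.164.
E = E° − (0.0591/n)·log Q = +1.32 − (0.0591/3)(0.164) = +1.32 V.

+1.32 V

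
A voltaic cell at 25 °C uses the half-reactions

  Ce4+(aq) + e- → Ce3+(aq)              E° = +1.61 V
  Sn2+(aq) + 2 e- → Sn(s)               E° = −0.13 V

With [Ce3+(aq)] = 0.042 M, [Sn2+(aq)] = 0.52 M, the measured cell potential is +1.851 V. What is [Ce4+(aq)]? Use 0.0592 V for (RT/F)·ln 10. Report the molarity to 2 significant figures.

2.3 M

With Ce⁴⁺/Ce³⁺ at the cathode and Sn²⁺/Sn at the anode, E°cell = +1.61 − (−0.13) = +1.74 V (n = 2).
Since E = E° − (0.0592/n)·log Q, log Q = n(E° − E)/0.0592 = −3.750.
The balanced reaction is 2 Ce4+(aq) + Sn(s) → 2 Ce3+(aq) + Sn2+(aq), so Q = ([Ce3+(aq)]^2·[Sn2+(aq)]) / [Ce4+(aq)]^2.
Isolating [Ce4+(aq)] in Q = 10^{−3.750} yields log [Ce4+(aq)] = 0.356, i.e. 2.3 M.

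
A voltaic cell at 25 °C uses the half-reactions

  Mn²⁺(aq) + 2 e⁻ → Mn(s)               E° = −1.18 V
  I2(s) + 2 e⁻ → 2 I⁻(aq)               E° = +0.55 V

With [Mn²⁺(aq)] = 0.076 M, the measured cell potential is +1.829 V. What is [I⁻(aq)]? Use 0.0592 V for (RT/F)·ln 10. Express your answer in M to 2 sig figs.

0.077 M

With I₂/I⁻ at the cathode and Mn²⁺/Mn at the anode, E°cell = +0.55 − (−1.18) = +1.73 V (n = 2).
Rearranging E = E° − (0.0592/n)·log Q gives log Q = 2(+1.73 − (+1.829))/0.0592 = −3.345.
Balancing electrons gives I2(s) + Mn(s) → 2 I⁻(aq) + Mn²⁺(aq); thus Q = [I⁻(aq)]^2·[Mn²⁺(aq)].
Isolating [I⁻(aq)] in Q = 10^{−3.345} yields log [I⁻(aq)] = −1.113, i.e. 0.077 M.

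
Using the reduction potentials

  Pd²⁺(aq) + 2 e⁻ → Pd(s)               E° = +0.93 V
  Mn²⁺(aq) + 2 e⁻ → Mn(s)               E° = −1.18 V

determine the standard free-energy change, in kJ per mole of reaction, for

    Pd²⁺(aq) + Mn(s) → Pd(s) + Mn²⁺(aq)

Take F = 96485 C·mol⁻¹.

−407 kJ/mol

In the reaction as written Pd²⁺(aq) is reduced, so the Pd²⁺/Pd couple is the cathode and Mn²⁺/Mn is the anode.
E°cell = +0.93 − (−1.18) = +2.11 V; balancing electrons gives n = 2.
ΔG° = −nFE°cell = −(2)(96485)(+2.11) J/mol = −407 kJ/mol.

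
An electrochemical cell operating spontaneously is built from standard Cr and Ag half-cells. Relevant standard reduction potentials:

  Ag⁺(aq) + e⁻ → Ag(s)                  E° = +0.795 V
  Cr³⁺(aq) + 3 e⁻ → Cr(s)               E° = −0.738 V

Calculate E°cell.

Of the two couples in this cell, the one with the more positive reduction potential is reduced at the cathode: here that is Ag⁺/Ag (+0.795 V); Cr³⁺/Cr (−0.738 V) is the anode.
E°cell = E°(cathode) − E°(anode) = +0.795 − (−0.738) = +1.533 V.

+1.533 V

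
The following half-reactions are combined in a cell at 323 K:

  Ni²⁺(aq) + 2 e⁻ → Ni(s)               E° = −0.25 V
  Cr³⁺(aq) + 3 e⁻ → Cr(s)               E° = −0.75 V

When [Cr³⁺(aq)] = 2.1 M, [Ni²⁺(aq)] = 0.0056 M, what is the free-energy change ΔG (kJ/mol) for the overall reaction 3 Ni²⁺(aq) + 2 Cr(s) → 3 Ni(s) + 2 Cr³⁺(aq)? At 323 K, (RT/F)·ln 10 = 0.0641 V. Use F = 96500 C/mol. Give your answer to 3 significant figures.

−244 kJ/mol

The standard cell potential is −0.25 − (−0.75) = +0.50 V, with n = 6 electrons in the balanced equation.
The reaction quotient is [Cr³⁺(aq)]^2 / [Ni²⁺(aq)]^3 = 2.51×10^7; by Nernst, E = +0.50 − (0.0641/6)(7.400) = +0.4209 V.
Finally ΔG = −nFE = −(6)(96500 C/mol)(+0.4209 V) = −244 kJ/mol.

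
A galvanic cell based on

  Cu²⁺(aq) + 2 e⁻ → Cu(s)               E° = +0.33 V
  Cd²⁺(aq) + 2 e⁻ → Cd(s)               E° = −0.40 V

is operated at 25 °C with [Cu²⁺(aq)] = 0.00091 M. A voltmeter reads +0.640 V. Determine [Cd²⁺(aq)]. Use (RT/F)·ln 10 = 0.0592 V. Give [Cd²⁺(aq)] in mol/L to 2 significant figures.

1.0 M

Cu²⁺/Cu is the cathode (higher E°); E°cell = +0.33 − (−0.40) = +0.73 V with n = 2.
Rearranging E = E° − (0.0592/n)·log Q gives log Q = 2(+0.73 − (+0.640))/0.0592 = 3.041.
Balancing electrons gives Cu²⁺(aq) + Cd(s) → Cu(s) + Cd²⁺(aq); thus Q = [Cd²⁺(aq)] / [Cu²⁺(aq)].
Solving for the unknown gives log [Cd²⁺(aq)] = 0.000, so [Cd²⁺(aq)] ≈ 1.0 M.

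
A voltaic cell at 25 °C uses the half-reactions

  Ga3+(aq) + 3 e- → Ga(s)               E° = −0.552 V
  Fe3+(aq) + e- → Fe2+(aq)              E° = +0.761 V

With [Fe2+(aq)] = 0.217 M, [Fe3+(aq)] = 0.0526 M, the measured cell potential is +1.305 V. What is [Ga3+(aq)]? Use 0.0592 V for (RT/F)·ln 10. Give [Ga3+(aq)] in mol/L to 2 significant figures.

0.036 M

The Fe³⁺/Fe²⁺ couple has the larger reduction potential, so it is the cathode: E°cell = +0.761 − (−0.552) = +1.313 V and n = 3.
Rearranging E = E° − (0.0592/n)·log Q gives log Q = 3(+1.313 − (+1.305))/0.0592 = 0.405.
Balancing electrons gives 3 Fe3+(aq) + Ga(s) → 3 Fe2+(aq) + Ga3+(aq); thus Q = ([Fe2+(aq)]^3·[Ga3+(aq)]) / [Fe3+(aq)]^3.
Isolating [Ga3+(aq)] in Q = 10^{0.405} yields log [Ga3+(aq)] = −1.441, i.e. 0.036 M.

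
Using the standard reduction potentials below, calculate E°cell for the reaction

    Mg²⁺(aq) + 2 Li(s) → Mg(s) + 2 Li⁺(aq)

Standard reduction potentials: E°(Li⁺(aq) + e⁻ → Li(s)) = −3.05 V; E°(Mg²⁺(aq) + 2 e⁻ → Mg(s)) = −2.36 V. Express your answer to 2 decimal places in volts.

In the reaction as written, Mg²⁺(aq) is reduced (cathode) and Li⁺(aq) is produced by oxidation at the anode.
E°cell = E°(cathode) − E°(anode) = −2.36 − (−3.05) = +0.69 V.

+0.69 V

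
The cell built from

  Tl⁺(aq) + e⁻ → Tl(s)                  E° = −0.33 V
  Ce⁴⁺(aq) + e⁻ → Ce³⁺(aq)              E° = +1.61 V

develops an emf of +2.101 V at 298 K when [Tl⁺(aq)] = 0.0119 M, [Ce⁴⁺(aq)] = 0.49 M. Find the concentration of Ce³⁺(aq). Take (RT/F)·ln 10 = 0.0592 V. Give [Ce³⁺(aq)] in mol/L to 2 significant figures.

0.079 M

Ce⁴⁺/Ce³⁺ is the cathode (higher E°); E°cell = +1.61 − (−0.33) = +1.94 V with n = 1.
Rearranging E = E° − (0.0592/n)·log Q gives log Q = 1(+1.94 − (+2.101))/0.0592 = −2.720.
Balancing electrons gives Ce⁴⁺(aq) + Tl(s) → Ce³⁺(aq) + Tl⁺(aq); thus Q = ([Ce³⁺(aq)]·[Tl⁺(aq)]) / [Ce⁴⁺(aq)].
Isolating [Ce³⁺(aq)] in Q = 10^{−2.720} yields log [Ce³⁺(aq)] = −1.105, i.e. 0.079 M.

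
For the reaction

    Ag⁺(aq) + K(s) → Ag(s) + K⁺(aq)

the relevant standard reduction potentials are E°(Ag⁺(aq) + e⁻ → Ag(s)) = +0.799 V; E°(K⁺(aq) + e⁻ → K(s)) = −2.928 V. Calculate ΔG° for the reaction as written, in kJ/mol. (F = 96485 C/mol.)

In the reaction as written Ag⁺(aq) is reduced, so the Ag⁺/Ag couple is the cathode and K⁺/K is the anode.
E°cell = +0.799 − (−2.928) = +3.727 V; balancing electrons gives n = 1.
ΔG° = −nFE°cell = −(1)(96485)(+3.727) J/mol = −360 kJ/mol.

−360 kJ/mol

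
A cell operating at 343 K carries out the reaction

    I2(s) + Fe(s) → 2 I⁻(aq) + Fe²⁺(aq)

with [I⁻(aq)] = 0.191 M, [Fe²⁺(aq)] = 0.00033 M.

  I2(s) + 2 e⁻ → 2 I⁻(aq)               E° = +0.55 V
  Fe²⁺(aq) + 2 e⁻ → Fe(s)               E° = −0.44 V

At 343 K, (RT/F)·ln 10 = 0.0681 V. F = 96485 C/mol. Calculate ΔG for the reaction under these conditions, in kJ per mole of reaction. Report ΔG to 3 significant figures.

With I₂/I⁻ reduced at the cathode, E°cell = +0.55 − (−0.44) = +0.99 V and n = 2.
The reaction quotient is [I⁻(aq)]^2·[Fe²⁺(aq)] = 1.2×10^−5; by Nernst, E = +0.99 − (0.0681/2)(−4.919) = +1.1575 V.
ΔG = −nFE = −(2)(96485)(+1.1575) J/mol = −223 kJ/mol.

−223 kJ/mol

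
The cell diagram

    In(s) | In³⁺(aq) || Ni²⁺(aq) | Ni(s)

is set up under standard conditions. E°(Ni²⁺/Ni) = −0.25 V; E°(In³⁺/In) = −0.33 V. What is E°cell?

By convention the left-hand electrode in cell notation is the anode (oxidation) and the right-hand electrode is the cathode (reduction).
E°cell = E°(right) − E°(left) = −0.25 − (−0.33) = +0.08 V.

+0.08 V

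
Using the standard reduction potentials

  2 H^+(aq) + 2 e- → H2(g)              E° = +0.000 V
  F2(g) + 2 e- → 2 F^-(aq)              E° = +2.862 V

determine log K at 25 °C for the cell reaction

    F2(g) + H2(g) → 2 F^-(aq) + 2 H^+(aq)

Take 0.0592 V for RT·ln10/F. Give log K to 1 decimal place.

The F₂/F⁻ couple is reduced (cathode); E°cell = +2.862 − (+0.000) = +2.862 V with n = 2.
At equilibrium E = 0, so log K = nE°cell / 0.0592 = (2)(+2.862) / 0.0592 = 96.7.

log K = 96.7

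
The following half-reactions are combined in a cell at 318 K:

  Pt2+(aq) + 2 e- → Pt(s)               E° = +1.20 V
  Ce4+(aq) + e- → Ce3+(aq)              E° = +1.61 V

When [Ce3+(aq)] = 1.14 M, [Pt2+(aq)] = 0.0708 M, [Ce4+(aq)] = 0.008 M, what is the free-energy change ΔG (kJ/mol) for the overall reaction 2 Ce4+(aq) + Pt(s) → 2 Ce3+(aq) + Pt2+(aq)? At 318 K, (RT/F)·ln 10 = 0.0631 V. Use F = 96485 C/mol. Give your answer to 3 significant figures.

With Ce⁴⁺/Ce³⁺ reduced at the cathode, E°cell = +1.61 − (+1.20) = +0.41 V and n = 2.
Q = ([Ce3+(aq)]^2·[Pt2+(aq)]) / [Ce4+(aq)]^2 = 1.44×10^3, so log Q = 3.158 and E = +0.41 − (0.0631/2)(3.158) = +0.3104 V.
Then ΔG = −nFE = −2 × 96485 × +0.3104 J/mol = −59.9 kJ/mol.

−59.9 kJ/mol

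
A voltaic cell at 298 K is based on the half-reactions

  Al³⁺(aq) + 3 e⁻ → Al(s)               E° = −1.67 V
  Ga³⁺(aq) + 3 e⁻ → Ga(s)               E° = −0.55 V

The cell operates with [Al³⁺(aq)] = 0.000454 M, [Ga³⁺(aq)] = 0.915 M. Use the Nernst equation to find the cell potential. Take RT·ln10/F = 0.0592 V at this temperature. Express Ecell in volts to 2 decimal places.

The Ga³⁺/Ga couple has the more positive E°, so it is the cathode; Al³⁺/Al is the anode.
E°cell = E°cat − E°an = −0.55 − (−1.67) = +1.12 V; n = 3.
For the overall reaction Ga³⁺(aq) + Al(s) → Ga(s) + Al³⁺(aq), Q = [Al³⁺(aq)] / [Ga³⁺(aq)] = 0.000496, giving log Q = −3.304.
E = E° − (0.0592/n)·log Q = +1.12 − (0.0592/3)(−3.304) = +1.19 V.

+1.19 V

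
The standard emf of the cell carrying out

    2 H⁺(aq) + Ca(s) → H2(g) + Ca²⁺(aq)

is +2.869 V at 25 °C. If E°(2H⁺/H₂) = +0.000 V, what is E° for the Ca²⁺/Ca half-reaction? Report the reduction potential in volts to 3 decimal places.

In the reaction as written the 2H⁺/H₂ couple is reduced (cathode) and Ca²⁺/Ca is oxidized (anode), so E°cell = E°(2H⁺/H₂) − E°(Ca²⁺/Ca).
E°(Ca²⁺/Ca) = E°(cathode) − E°cell = +0.000 − (+2.869) = −2.869 V.

−2.869 V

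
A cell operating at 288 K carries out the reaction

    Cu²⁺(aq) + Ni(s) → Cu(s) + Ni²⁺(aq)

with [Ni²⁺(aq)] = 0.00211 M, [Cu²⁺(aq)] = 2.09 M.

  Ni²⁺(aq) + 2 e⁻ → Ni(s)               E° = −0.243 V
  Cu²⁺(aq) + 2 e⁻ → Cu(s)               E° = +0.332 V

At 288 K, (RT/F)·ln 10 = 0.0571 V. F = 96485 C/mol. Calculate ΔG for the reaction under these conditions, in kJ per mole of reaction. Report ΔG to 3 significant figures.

−127 kJ/mol

With Cu²⁺/Cu reduced at the cathode, E°cell = +0.332 − (−0.243) = +0.575 V and n = 2.
The reaction quotient is [Ni²⁺(aq)] / [Cu²⁺(aq)] = 0.00101; by Nernst, E = +0.575 − (0.0571/2)(−2.996) = +0.6605 V.
Then ΔG = −nFE = −2 × 96485 × +0.6605 J/mol = −127 kJ/mol.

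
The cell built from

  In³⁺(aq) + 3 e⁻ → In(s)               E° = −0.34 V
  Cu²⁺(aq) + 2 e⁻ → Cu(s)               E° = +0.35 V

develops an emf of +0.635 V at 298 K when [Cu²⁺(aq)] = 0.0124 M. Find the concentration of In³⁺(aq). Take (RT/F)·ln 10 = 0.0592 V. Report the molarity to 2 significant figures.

With Cu²⁺/Cu at the cathode and In³⁺/In at the anode, E°cell = +0.35 − (−0.34) = +0.69 V (n = 6).
Since E = E° − (0.0592/n)·log Q, log Q = n(E° − E)/0.0592 = 5.574.
For 3 Cu²⁺(aq) + 2 In(s) → 3 Cu(s) + 2 In³⁺(aq), the reaction quotient is Q = [In³⁺(aq)]^2 / [Cu²⁺(aq)]^3.
Substituting the known concentrations and solving, log [In³⁺(aq)] = −0.073 and [In³⁺(aq)] = 0.85 M.

0.85 M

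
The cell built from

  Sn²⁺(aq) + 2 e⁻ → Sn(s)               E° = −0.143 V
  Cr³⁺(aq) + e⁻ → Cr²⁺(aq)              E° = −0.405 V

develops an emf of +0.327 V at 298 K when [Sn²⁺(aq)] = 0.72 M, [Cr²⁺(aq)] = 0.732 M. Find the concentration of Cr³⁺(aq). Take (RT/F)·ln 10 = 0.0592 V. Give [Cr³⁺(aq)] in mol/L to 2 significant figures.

The Sn²⁺/Sn couple has the larger reduction potential, so it is the cathode: E°cell = −0.143 − (−0.405) = +0.262 V and n = 2.
Rearranging E = E° − (0.0592/n)·log Q gives log Q = 2(+0.262 − (+0.327))/0.0592 = −2.196.
The balanced reaction is Sn²⁺(aq) + 2 Cr²⁺(aq) → Sn(s) + 2 Cr³⁺(aq), so Q = [Cr³⁺(aq)]^2 / ([Sn²⁺(aq)]·[Cr²⁺(aq)]^2).
Substituting the known concentrations and solving, log [Cr³⁺(aq)] = −1.305 and [Cr³⁺(aq)] = 0.050 M.

0.050 M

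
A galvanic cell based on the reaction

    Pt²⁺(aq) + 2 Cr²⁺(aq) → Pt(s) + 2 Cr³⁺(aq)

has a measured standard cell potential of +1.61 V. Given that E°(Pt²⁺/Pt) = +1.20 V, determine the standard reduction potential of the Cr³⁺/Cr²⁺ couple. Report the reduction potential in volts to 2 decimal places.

In the reaction as written the Pt²⁺/Pt couple is reduced (cathode) and Cr³⁺/Cr²⁺ is oxidized (anode), so E°cell = E°(Pt²⁺/Pt) − E°(Cr³⁺/Cr²⁺).
E°(Cr³⁺/Cr²⁺) = E°(cathode) − E°cell = +1.20 − (+1.61) = −0.41 V.

−0.41 V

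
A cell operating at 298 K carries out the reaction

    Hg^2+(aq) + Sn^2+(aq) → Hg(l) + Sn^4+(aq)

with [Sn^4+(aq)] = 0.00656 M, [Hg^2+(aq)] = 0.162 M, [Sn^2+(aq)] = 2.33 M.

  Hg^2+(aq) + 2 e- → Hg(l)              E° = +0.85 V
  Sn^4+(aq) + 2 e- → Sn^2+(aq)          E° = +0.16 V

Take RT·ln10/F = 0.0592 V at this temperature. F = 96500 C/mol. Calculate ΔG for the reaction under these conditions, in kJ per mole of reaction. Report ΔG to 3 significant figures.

−143 kJ/mol

With Hg²⁺/Hg reduced at the cathode, E°cell = +0.85 − (+0.16) = +0.69 V and n = 2.
The reaction quotient is [Sn^4+(aq)] / ([Hg^2+(aq)]·[Sn^2+(aq)]) = 0.0174; by Nernst, E = +0.69 − (0.0592/2)(−1.760) = +0.7421 V.
ΔG = −nFE = −(2)(96500)(+0.7421) J/mol = −143 kJ/mol.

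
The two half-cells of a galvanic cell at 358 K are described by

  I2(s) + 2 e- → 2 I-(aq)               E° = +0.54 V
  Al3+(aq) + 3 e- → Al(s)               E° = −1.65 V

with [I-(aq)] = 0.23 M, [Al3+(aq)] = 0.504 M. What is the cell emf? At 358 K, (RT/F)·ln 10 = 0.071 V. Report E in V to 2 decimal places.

The I₂/I⁻ couple has the more positive E°, so it is the cathode; Al³⁺/Al is the anode.
E°cell = +0.54 − (−1.65) = +2.19 V, with n = 6 electrons transferred.
For the overall reaction 3 I2(s) + 2 Al(s) → 6 I-(aq) + 2 Al3+(aq), Q = [I-(aq)]^6·[Al3+(aq)]^2 = 3.76×10^−5, giving log Q = −4.425.
E = E° − (0.071/n)·log Q = +2.19 − (0.071/6)(−4.425) = +2.24 V.

+2.24 V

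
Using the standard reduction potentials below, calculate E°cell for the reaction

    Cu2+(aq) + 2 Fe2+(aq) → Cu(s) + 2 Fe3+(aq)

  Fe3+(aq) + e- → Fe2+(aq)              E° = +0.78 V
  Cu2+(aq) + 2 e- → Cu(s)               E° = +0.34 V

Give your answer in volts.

In the reaction as written, Cu2+(aq) is reduced (cathode) and Fe3+(aq) is produced by oxidation at the anode.
E°cell = E°(cathode) − E°(anode) = +0.34 − (+0.78) = −0.44 V.
The negative E°cell means the reaction is non-spontaneous in the direction written.

−0.44 V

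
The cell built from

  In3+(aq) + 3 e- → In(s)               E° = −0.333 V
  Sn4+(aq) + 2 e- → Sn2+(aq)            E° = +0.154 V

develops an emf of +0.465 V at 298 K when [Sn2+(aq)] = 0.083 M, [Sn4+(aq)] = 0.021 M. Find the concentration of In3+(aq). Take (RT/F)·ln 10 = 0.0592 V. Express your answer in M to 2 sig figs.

1.7 M

The Sn⁴⁺/Sn²⁺ couple has the larger reduction potential, so it is the cathode: E°cell = +0.154 − (−0.333) = +0.487 V and n = 6.
From the Nernst equation, log Q = n(E° − E)/0.0592 = 6·(+0.487 − (+0.465))/0.0592 = 2.230.
Balancing electrons gives 3 Sn4+(aq) + 2 In(s) → 3 Sn2+(aq) + 2 In3+(aq); thus Q = ([Sn2+(aq)]^3·[In3+(aq)]^2) / [Sn4+(aq)]^3.
Isolating [In3+(aq)] in Q = 10^{2.230} yields log [In3+(aq)] = 0.220, i.e. 1.7 M.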